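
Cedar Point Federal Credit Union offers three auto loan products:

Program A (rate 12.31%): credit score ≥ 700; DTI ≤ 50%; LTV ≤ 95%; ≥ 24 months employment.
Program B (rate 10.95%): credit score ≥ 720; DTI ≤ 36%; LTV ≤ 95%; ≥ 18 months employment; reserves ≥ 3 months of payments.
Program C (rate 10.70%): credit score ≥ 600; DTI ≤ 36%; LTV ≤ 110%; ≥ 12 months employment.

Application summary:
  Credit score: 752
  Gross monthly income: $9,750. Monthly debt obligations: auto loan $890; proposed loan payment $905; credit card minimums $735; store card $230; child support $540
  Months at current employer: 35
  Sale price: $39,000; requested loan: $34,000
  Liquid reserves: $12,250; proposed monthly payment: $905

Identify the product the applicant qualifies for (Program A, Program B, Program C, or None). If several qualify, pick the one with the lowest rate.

Total debts = (890 + 905 + 735 + 230 + 540) = 3,300; DTI = 3,300/9,750 = 33.8%.
LTV = 34,000/39,000 = 87.2%.
Reserves = 12,250/905 = 13.5 months.
Program A: score 752 ≥ 700; DTI 33.8% ≤ 50%; LTV 87.2% ≤ 95%; employment 35 ≥ 24 mo → qualifies.
Program B: score 752 ≥ 720; DTI 33.8% ≤ 36%; LTV 87.2% ≤ 95%; employment 35 ≥ 18 mo; reserves 13.5 ≥ 3 mo → qualifies.
Program C: score 752 ≥ 600; DTI 33.8% ≤ 36%; LTV 87.2% ≤ 110%; employment 35 ≥ 12 mo → qualifies.
Qualifying: Program A, Program B, Program C. Lowest rate is 10.70% → Program C.

Program C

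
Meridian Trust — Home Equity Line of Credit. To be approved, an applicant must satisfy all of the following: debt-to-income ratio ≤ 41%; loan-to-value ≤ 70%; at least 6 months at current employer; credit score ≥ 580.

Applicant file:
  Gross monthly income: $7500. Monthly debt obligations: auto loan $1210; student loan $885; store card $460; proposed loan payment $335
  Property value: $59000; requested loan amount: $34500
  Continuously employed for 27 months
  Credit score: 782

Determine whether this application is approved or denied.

Total monthly debts = (1,210 + 885 + 460 + 335) = 2,890. Debt-to-income = 2,890/7,500 = 38.5% — meets 41% limit
LTV: 34,500 ÷ 59,000 = 58.5%, within 70% cap
Employment 27 ≥ 6 months
Credit score 782 ≥ 580 (meets)
All criteria satisfied.

Approved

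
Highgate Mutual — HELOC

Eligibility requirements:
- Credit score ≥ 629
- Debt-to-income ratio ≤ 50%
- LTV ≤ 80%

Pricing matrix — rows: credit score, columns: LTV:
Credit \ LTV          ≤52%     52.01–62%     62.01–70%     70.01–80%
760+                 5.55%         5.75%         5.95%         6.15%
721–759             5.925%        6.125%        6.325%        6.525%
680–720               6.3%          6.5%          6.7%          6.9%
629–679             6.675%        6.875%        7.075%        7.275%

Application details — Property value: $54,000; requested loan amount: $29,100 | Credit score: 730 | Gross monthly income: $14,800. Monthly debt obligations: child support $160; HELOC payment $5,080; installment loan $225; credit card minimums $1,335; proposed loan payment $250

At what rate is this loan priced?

Credit score 730 ≥ 629; Total monthly debts = (160 + 5,080 + 225 + 1,335 + 250) = 7,050. DTI = 7,050/14,800 = 47.6% ≤ 50%
LTV: 29,100 ÷ 54,000 = 53.9%, within 80% cap
Score 730 is in the 721–759 band; LTV 53.9% is in the 52.01–62% band → 6.125%.

6.125%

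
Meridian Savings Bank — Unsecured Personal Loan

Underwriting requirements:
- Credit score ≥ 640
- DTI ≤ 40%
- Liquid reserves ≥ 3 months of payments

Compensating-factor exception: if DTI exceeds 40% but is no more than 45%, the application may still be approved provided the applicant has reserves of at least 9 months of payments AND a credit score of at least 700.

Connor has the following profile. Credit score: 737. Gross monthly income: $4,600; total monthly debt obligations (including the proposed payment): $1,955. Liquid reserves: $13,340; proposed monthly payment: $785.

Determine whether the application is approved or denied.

Credit score 737 ≥ 640 (meets base)
DTI: 1,955 ÷ 4,600 = 42.5%, over the 40% base limit.
Reserves: 13,340 ÷ 785 = 17.0 months (meets 3-month minimum)
DTI 42.5% is within the 40%–45% exception band; checking compensating factors.
Override check — reserves: 17.0 mo (ok); score: 737 (ok).
Both override conditions satisfied; DTI exception granted.

Approved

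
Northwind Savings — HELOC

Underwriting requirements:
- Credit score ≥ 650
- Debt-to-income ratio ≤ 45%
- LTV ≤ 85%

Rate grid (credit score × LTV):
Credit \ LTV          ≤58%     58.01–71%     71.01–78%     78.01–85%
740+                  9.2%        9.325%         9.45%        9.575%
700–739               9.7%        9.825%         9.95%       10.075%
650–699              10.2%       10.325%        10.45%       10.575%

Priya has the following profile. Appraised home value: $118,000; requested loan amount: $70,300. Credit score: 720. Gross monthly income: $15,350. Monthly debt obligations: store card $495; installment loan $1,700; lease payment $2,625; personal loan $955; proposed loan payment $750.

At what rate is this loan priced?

9.825%

Credit score 720 ≥ 650; Total monthly debts = (495 + 1,700 + 2,625 + 955 + 750) = 6,525. DTI: 6,525 ÷ 15,350 = 42.5%, within the 45% cap
LTV: 70,300 ÷ 118,000 = 59.6%, within 85% cap
Row: 720 falls in 700–739. Column: 59.6% falls in 58.01–71%. Rate = 9.825%.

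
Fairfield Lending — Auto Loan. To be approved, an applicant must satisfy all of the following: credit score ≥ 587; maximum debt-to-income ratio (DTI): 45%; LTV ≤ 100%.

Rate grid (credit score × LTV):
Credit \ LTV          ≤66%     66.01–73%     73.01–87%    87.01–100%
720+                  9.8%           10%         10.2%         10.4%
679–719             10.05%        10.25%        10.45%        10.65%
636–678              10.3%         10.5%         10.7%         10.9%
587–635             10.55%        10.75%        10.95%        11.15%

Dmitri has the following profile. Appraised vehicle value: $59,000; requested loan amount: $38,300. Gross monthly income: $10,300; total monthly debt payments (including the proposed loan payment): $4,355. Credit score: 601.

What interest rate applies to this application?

Credit score 601 ≥ 587; DTI: 4,355 ÷ 10,300 = 42.3%, within the 45% cap
LTV: 38,300 ÷ 59,000 = 64.9%, within 100% cap
Row: 601 falls in 587–635. Column: 64.9% falls in ≤66%. Rate = 10.55%.

10.55%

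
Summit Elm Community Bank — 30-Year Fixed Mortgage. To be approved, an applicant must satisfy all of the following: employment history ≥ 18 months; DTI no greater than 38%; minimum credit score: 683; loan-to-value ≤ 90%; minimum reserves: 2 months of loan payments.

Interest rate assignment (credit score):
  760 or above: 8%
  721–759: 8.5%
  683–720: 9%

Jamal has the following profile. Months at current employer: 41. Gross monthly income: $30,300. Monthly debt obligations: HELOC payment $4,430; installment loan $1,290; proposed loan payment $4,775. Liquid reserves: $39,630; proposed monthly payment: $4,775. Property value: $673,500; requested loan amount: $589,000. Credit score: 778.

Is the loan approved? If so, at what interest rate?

Credit score 778 ≥ 683 (meets minimum)
LTV: 589,000 ÷ 673,500 = 87.5%, within 90% cap
Total monthly debts = (4,430 + 1,290 + 4,775) = 10,495. DTI = 10,495/30,300 = 34.6% ≤ 38%
Reserves: 39,630 ÷ 4,775 = 8.3 months (meets 2-month minimum)
Employment 41 ≥ 18 months
All requirements met. Score 778 falls in the 760 or above tier → 8%.

Approved at 8%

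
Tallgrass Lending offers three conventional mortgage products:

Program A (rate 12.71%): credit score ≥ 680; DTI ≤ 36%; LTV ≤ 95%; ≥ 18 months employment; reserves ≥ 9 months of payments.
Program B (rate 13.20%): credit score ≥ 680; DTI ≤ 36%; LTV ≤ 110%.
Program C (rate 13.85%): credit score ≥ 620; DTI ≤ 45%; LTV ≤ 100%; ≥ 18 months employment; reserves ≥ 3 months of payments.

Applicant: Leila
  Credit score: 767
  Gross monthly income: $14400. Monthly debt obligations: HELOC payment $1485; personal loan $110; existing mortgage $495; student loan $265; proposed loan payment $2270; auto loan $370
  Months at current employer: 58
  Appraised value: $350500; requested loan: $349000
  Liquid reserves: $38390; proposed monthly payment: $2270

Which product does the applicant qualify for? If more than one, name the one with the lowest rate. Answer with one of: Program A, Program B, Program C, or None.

Program B

Total debts = (1,485 + 110 + 495 + 265 + 2,270 + 370) = 4,995; DTI = 4,995/14,400 = 34.7%.
LTV = 349,000/350,500 = 99.6%.
Reserves = 38,390/2,270 = 16.9 months.
Program A: score 767 ≥ 680; DTI 34.7% ≤ 36%; LTV 99.6% > 95%; employment 58 ≥ 18 mo; reserves 16.9 ≥ 9 mo → does not qualify.
Program B: score 767 ≥ 680; DTI 34.7% ≤ 36%; LTV 99.6% ≤ 110% → qualifies.
Program C: score 767 ≥ 620; DTI 34.7% ≤ 45%; LTV 99.6% ≤ 100%; employment 58 ≥ 18 mo; reserves 16.9 ≥ 3 mo → qualifies.
Qualifying: Program B, Program C. Lowest rate is 13.20% → Program B.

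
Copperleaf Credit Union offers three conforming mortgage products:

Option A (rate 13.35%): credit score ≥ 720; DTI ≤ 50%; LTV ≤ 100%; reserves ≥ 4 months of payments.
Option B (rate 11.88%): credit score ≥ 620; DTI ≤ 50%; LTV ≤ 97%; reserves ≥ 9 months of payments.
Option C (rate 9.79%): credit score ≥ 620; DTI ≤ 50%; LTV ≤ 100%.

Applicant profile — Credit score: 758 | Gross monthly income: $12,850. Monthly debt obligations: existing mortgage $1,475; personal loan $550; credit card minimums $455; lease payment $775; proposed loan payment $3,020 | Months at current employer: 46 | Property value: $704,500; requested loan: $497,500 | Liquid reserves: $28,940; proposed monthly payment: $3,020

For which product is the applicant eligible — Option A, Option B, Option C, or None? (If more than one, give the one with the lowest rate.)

Option C

Total debts = (1,475 + 550 + 455 + 775 + 3,020) = 6,275; DTI = 6,275/12,850 = 48.8%.
LTV = 497,500/704,500 = 70.6%.
Reserves = 28,940/3,020 = 9.6 months.
Option A: score 758 ≥ 720; DTI 48.8% ≤ 50%; LTV 70.6% ≤ 100%; reserves 9.6 ≥ 4 mo → qualifies.
Option B: score 758 ≥ 620; DTI 48.8% ≤ 50%; LTV 70.6% ≤ 97%; reserves 9.6 ≥ 9 mo → qualifies.
Option C: score 758 ≥ 620; DTI 48.8% ≤ 50%; LTV 70.6% ≤ 100% → qualifies.
Qualifying: Option A, Option B, Option C. Lowest rate is 9.79% → Option C.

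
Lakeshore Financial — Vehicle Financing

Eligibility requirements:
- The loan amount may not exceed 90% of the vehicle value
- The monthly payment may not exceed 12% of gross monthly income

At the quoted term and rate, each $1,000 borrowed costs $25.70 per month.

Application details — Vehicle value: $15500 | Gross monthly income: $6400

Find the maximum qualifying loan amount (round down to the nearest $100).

$13,900

Payment cap: 12% × $6,400 = $768/month.
At $25.70 per $1,000, that supports 768/25.70 × 1,000 ≈ $29,883 → $29,800.
LTV cap: 90% × $15,500 = $13,950 → $13,900.
Binding constraint: loan-to-value.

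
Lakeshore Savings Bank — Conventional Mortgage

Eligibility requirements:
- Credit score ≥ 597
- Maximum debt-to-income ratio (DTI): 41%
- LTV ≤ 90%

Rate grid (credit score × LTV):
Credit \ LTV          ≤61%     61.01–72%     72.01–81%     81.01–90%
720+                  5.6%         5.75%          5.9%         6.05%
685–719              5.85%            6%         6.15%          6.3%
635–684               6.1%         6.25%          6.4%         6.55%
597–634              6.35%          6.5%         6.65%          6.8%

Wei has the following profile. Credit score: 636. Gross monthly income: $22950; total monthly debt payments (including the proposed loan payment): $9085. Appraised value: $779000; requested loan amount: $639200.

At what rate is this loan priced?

6.55%

Credit score 636 ≥ 597; Debt-to-income = 9,085/22,950 = 39.6% — meets 41% limit
LTV: 639,200 ÷ 779,000 = 82.1%, within 90% cap
Row: 636 falls in 635–684. Column: 82.1% falls in 81.01–90%. Rate = 6.55%.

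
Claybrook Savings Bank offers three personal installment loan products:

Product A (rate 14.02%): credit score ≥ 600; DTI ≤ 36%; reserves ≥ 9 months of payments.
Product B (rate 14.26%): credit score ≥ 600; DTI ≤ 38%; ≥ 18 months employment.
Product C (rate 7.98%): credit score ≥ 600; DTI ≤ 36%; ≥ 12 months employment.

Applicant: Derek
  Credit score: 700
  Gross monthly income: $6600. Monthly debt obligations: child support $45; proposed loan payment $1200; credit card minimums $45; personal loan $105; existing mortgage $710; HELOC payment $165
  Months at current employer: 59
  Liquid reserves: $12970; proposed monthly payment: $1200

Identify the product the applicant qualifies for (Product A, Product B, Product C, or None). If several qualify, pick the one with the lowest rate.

Product C

Total debts = (45 + 1,200 + 45 + 105 + 710 + 165) = 2,270; DTI = 2,270/6,600 = 34.4%.
Reserves = 12,970/1,200 = 10.8 months.
Product A: score 700 ≥ 600; DTI 34.4% ≤ 36%; reserves 10.8 ≥ 9 mo → qualifies.
Product B: score 700 ≥ 600; DTI 34.4% ≤ 38%; employment 59 ≥ 18 mo → qualifies.
Product C: score 700 ≥ 600; DTI 34.4% ≤ 36%; employment 59 ≥ 12 mo → qualifies.
Qualifying: Product A, Product B, Product C. Lowest rate is 7.98% → Product C.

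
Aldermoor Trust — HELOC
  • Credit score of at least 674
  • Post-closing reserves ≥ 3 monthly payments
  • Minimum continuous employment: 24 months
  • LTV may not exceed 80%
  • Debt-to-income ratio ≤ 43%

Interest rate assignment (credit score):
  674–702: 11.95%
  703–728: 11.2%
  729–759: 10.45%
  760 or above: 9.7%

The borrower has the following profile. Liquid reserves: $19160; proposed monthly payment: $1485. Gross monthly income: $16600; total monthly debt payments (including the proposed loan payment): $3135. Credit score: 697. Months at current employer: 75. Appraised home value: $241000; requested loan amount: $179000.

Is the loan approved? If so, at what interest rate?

Approved at 11.95%

Credit score 697 ≥ 674 (meets minimum)
DTI: 3,135 ÷ 16,600 = 18.9%, within the 43% cap
Employment 75 ≥ 24 months
Reserves = 19,160/1,485 = 12.9 months ≥ 3
LTV = 179,000/241,000 = 74.3% ≤ 80%
All requirements met. Score 697 falls in the 674–702 tier → 11.95%.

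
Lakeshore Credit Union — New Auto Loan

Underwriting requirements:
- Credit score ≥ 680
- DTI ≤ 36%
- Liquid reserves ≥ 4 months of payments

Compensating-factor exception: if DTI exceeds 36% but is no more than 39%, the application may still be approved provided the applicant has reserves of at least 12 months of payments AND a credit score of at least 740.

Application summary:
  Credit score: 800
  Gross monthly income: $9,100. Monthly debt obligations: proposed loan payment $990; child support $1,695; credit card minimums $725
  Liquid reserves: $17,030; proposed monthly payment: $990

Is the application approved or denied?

Approved

Credit score 800 ≥ 680 (meets base)
Total debts = (990 + 1,695 + 725) = 3,410. DTI = 3,410/9,100 = 37.5% > 36% — standard DTI limit exceeded.
Reserves: 17,030 ÷ 990 = 17.2 months (meets 4-month minimum)
37.5% falls in the override range (36%–39%), so the compensating-factor test applies.
Reserves 17.2 ≥ 12 months; credit score 800 ≥ 740.
Both compensating conditions met → exception applies.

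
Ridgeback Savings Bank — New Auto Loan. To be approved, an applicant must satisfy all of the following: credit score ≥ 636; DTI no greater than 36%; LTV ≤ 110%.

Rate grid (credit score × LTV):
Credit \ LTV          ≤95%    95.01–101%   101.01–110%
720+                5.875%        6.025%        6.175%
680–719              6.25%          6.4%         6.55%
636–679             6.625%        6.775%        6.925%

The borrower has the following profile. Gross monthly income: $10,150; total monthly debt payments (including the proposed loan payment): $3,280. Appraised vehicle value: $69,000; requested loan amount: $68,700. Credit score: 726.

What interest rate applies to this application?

Credit score 726 ≥ 636; DTI = 3,280/10,150 = 32.3% ≤ 36%
Loan-to-value = 68,700/69,000 = 99.6% — pass (110% max)
Credit 726 → row 720+; LTV 99.6% → column 95.01–101%. Grid cell → 6.025%.

6.025%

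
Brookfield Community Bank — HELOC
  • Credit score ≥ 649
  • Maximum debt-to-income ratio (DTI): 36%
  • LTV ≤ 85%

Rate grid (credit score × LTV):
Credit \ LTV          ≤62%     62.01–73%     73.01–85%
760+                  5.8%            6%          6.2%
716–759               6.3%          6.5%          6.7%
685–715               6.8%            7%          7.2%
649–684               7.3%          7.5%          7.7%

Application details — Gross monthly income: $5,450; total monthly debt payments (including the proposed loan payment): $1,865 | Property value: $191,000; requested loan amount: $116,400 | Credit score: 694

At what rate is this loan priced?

6.8%

Credit score 694 ≥ 649; DTI: 1,865 ÷ 5,450 = 34.2%, within the 36% cap
Loan-to-value = 116,400/191,000 = 60.9% — pass (85% max)
Score 694 is in the 685–715 band; LTV 60.9% is in the ≤62% band → 6.8%.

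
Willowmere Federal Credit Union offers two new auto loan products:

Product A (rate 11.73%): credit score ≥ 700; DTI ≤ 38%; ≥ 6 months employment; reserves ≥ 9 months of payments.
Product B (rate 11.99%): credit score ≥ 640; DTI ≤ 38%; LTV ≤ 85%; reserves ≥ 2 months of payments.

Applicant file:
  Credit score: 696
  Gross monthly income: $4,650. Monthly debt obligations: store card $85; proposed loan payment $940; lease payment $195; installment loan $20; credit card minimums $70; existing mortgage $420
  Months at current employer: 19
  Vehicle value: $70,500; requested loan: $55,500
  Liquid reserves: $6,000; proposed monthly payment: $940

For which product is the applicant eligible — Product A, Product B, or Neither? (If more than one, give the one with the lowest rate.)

Product B

Total debts = (85 + 940 + 195 + 20 + 70 + 420) = 1,730; DTI = 1,730/4,650 = 37.2%.
LTV = 55,500/70,500 = 78.7%.
Reserves = 6,000/940 = 6.4 months.
Product A: score 696 < 700; DTI 37.2% ≤ 38%; employment 19 ≥ 6 mo; reserves 6.4 < 9 mo → does not qualify.
Product B: score 696 ≥ 640; DTI 37.2% ≤ 38%; LTV 78.7% ≤ 85%; reserves 6.4 ≥ 2 mo → qualifies.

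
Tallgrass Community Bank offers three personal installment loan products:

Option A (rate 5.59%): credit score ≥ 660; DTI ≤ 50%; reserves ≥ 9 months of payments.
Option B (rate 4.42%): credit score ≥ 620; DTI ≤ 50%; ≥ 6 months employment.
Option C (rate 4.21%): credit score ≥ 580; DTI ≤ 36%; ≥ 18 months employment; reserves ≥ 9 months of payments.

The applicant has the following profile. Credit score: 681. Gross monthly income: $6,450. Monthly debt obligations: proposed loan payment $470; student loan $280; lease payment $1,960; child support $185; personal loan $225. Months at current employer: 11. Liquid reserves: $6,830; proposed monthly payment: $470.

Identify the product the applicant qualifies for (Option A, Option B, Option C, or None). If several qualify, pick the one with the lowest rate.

Total debts = (470 + 280 + 1,960 + 185 + 225) = 3,120; DTI = 3,120/6,450 = 48.4%.
Reserves = 6,830/470 = 14.5 months.
Option A: score 681 ≥ 660; DTI 48.4% ≤ 50%; reserves 14.5 ≥ 9 mo → qualifies.
Option B: score 681 ≥ 620; DTI 48.4% ≤ 50%; employment 11 ≥ 6 mo → qualifies.
Option C: score 681 ≥ 580; DTI 48.4% > 36%; employment 11 < 18 mo; reserves 14.5 ≥ 9 mo → does not qualify.
Qualifying: Option A, Option B. Lowest rate is 4.42% → Option B.

Option B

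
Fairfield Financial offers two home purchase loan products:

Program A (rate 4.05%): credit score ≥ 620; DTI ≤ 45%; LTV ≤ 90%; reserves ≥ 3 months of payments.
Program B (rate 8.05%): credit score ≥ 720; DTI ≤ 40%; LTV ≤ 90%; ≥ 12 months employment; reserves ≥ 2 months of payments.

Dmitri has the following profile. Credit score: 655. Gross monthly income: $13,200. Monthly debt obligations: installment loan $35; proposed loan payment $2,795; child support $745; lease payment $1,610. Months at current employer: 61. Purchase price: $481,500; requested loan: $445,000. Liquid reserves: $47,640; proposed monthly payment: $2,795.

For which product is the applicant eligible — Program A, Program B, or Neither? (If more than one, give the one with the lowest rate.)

Total debts = (35 + 2,795 + 745 + 1,610) = 5,185; DTI = 5,185/13,200 = 39.3%.
LTV = 445,000/481,500 = 92.4%.
Reserves = 47,640/2,795 = 17.0 months.
Program A: score 655 ≥ 620; DTI 39.3% ≤ 45%; LTV 92.4% > 90%; reserves 17.0 ≥ 3 mo → does not qualify.
Program B: score 655 < 720; DTI 39.3% ≤ 40%; LTV 92.4% > 90%; employment 61 ≥ 12 mo; reserves 17.0 ≥ 2 mo → does not qualify.

Neither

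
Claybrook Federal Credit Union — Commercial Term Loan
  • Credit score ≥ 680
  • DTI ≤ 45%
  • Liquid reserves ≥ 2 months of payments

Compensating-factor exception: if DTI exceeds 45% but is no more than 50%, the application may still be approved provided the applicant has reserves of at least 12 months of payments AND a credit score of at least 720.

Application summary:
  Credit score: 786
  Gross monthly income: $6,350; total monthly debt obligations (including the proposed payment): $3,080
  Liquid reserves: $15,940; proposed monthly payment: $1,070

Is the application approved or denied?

Approved

Credit score 786 ≥ 680 (meets base)
DTI: 3,080 ÷ 6,350 = 48.5%, over the 45% base limit.
Reserves: 15,940 ÷ 1,070 = 14.9 months (meets 2-month minimum)
DTI 48.5% is within the 45%–50% exception band; checking compensating factors.
Reserves 14.9 ≥ 12 months; credit score 786 ≥ 720.
Both compensating conditions met → exception applies.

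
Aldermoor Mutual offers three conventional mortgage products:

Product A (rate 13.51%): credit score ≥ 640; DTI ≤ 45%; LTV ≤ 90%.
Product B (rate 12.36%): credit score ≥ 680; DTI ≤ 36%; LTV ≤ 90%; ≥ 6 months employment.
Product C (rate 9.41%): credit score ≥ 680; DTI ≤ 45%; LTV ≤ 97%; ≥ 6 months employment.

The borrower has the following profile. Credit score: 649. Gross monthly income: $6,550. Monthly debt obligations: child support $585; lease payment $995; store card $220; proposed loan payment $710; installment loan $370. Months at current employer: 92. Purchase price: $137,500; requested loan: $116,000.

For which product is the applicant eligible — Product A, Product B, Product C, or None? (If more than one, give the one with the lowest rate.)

Product A

Total debts = (585 + 995 + 220 + 710 + 370) = 2,880; DTI = 2,880/6,550 = 44%.
LTV = 116,000/137,500 = 84.4%.
Product A: score 649 ≥ 640; DTI 44% ≤ 45%; LTV 84.4% ≤ 90% → qualifies.
Product B: score 649 < 680; DTI 44% > 36%; LTV 84.4% ≤ 90%; employment 92 ≥ 6 mo → does not qualify.
Product C: score 649 < 680; DTI 44% ≤ 45%; LTV 84.4% ≤ 97%; employment 92 ≥ 6 mo → does not qualify.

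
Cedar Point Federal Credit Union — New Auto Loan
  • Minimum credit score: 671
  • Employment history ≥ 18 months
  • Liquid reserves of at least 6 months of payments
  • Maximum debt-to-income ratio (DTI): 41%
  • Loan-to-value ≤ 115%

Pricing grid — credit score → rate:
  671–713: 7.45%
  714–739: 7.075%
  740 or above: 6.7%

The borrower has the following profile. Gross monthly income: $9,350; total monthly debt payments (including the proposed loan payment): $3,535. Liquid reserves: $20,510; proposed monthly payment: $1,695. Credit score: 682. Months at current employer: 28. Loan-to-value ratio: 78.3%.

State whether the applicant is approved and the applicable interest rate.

Approved at 7.45%

Credit score 682 ≥ 671 (meets minimum)
Employment 28 ≥ 18 months
LTV 78.3% — within 115%
Reserves = 20,510/1,695 = 12.1 months ≥ 6
DTI = 3,535/9,350 = 37.8% ≤ 41%
All requirements met. Score 682 falls in the 671–713 tier → 7.45%.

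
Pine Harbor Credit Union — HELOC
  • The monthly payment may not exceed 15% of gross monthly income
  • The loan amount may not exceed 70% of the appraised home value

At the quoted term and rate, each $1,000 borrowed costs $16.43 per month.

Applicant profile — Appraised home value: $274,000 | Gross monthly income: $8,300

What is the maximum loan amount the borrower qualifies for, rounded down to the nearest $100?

Payment cap: 15% × $8,300 = $1,245/month.
At $16.43 per $1,000, that supports 1,245/16.43 × 1,000 ≈ $75,776 → $75,700.
LTV cap: 70% × $274,000 = $191,800 → $191,800.
Binding constraint: payment-to-income.

$75,700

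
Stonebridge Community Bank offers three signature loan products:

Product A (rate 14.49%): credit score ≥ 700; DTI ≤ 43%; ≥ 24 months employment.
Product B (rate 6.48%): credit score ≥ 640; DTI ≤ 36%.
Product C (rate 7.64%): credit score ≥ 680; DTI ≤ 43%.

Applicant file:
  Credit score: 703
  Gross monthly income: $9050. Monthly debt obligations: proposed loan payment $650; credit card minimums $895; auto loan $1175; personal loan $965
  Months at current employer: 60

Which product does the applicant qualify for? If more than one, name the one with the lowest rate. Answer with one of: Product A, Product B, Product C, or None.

Product C

Total debts = (650 + 895 + 1,175 + 965) = 3,685; DTI = 3,685/9,050 = 40.7%.
Product A: score 703 ≥ 700; DTI 40.7% ≤ 43%; employment 60 ≥ 24 mo → qualifies.
Product B: score 703 ≥ 640; DTI 40.7% > 36% → does not qualify.
Product C: score 703 ≥ 680; DTI 40.7% ≤ 43% → qualifies.
Qualifying: Product A, Product C. Lowest rate is 7.64% → Product C.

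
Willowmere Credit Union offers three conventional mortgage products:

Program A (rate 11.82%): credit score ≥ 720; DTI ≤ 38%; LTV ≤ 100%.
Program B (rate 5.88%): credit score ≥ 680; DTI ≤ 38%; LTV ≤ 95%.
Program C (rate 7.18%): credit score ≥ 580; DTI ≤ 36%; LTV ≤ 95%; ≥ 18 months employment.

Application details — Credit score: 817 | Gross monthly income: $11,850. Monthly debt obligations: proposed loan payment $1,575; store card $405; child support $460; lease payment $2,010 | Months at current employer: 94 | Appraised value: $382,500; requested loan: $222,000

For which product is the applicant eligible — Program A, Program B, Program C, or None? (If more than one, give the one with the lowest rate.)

Program B

Total debts = (1,575 + 405 + 460 + 2,010) = 4,450; DTI = 4,450/11,850 = 37.6%.
LTV = 222,000/382,500 = 58%.
Program A: score 817 ≥ 720; DTI 37.6% ≤ 38%; LTV 58% ≤ 100% → qualifies.
Program B: score 817 ≥ 680; DTI 37.6% ≤ 38%; LTV 58% ≤ 95% → qualifies.
Program C: score 817 ≥ 580; DTI 37.6% > 36%; LTV 58% ≤ 95%; employment 94 ≥ 18 mo → does not qualify.
Qualifying: Program A, Program B. Lowest rate is 5.88% → Program B.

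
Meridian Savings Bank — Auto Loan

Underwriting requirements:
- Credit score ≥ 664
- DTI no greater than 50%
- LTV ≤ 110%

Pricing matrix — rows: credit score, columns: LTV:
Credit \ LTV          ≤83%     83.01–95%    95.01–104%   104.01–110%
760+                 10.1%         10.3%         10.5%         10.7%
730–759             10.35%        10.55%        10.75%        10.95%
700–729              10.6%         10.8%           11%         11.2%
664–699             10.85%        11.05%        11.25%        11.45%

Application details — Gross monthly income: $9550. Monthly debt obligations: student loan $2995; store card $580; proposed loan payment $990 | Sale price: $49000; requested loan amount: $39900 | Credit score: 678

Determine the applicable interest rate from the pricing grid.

10.85%

Credit score 678 ≥ 664; Total monthly debts = (2,995 + 580 + 990) = 4,565. DTI: 4,565 ÷ 9,550 = 47.8%, within the 50% cap
Loan-to-value = 39,900/49,000 = 81.4% — pass (110% max)
Row: 678 falls in 664–699. Column: 81.4% falls in ≤83%. Rate = 10.85%.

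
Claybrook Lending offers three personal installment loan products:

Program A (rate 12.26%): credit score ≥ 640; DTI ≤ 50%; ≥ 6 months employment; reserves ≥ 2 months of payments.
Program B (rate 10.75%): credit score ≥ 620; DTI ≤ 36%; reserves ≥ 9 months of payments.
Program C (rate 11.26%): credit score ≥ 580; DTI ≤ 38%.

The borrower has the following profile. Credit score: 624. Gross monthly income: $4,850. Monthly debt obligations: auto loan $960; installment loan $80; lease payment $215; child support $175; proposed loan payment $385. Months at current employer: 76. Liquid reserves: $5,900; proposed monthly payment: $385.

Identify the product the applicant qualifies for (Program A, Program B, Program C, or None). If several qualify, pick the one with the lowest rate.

Total debts = (960 + 80 + 215 + 175 + 385) = 1,815; DTI = 1,815/4,850 = 37.4%.
Reserves = 5,900/385 = 15.3 months.
Program A: score 624 < 640; DTI 37.4% ≤ 50%; employment 76 ≥ 6 mo; reserves 15.3 ≥ 2 mo → does not qualify.
Program B: score 624 ≥ 620; DTI 37.4% > 36%; reserves 15.3 ≥ 9 mo → does not qualify.
Program C: score 624 ≥ 580; DTI 37.4% ≤ 38% → qualifies.

Program C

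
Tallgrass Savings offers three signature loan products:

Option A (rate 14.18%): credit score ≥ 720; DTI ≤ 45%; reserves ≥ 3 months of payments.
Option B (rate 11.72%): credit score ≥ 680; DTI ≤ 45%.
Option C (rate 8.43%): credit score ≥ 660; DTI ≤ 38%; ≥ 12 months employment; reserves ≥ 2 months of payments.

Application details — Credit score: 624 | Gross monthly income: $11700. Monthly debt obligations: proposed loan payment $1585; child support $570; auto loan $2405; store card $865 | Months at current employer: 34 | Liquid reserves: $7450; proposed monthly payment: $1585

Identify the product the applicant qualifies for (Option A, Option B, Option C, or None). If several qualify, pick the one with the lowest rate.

None

Total debts = (1,585 + 570 + 2,405 + 865) = 5,425; DTI = 5,425/11,700 = 46.4%.
Reserves = 7,450/1,585 = 4.7 months.
Option A: score 624 < 720; DTI 46.4% > 45%; reserves 4.7 ≥ 3 mo → does not qualify.
Option B: score 624 < 680; DTI 46.4% > 45% → does not qualify.
Option C: score 624 < 660; DTI 46.4% > 38%; employment 34 ≥ 12 mo; reserves 4.7 ≥ 2 mo → does not qualify.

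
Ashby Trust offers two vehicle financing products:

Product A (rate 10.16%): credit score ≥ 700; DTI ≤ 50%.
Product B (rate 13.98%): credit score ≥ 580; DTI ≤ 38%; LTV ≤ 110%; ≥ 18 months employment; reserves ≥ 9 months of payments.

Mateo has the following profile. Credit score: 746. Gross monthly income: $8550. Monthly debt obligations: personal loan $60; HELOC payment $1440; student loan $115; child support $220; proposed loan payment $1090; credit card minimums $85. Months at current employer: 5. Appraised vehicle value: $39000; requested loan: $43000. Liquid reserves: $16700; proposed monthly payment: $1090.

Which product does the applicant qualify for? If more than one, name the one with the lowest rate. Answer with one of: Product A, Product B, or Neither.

Total debts = (60 + 1,440 + 115 + 220 + 1,090 + 85) = 3,010; DTI = 3,010/8,550 = 35.2%.
LTV = 43,000/39,000 = 110.3%.
Reserves = 16,700/1,090 = 15.3 months.
Product A: score 746 ≥ 700; DTI 35.2% ≤ 50% → qualifies.
Product B: score 746 ≥ 580; DTI 35.2% ≤ 38%; LTV 110.3% > 110%; employment 5 < 18 mo; reserves 15.3 ≥ 9 mo → does not qualify.

Product A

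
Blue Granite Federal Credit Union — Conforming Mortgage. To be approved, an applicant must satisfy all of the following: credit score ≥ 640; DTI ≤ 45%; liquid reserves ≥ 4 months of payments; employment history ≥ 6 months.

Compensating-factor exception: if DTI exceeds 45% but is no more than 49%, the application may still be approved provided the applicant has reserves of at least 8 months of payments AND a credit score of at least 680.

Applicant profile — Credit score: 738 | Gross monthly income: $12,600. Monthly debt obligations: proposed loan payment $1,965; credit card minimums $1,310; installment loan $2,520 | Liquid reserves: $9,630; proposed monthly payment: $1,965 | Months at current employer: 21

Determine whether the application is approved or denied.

Denied

Credit score 738 ≥ 640 (meets base)
Total debts = (1,965 + 1,310 + 2,520) = 5,795. DTI: 5,795 ÷ 12,600 = 46%, over the 45% base limit.
Liquid reserves cover 9,630/1,965 = 4.9 months — ≥ 4 required
Employment 21 ≥ 6 months
46% falls in the override range (45%–49%), so the compensating-factor test applies.
Reserves 4.9 < 8 months; credit score 738 ≥ 680.
Override conditions not both satisfied; exception does not apply.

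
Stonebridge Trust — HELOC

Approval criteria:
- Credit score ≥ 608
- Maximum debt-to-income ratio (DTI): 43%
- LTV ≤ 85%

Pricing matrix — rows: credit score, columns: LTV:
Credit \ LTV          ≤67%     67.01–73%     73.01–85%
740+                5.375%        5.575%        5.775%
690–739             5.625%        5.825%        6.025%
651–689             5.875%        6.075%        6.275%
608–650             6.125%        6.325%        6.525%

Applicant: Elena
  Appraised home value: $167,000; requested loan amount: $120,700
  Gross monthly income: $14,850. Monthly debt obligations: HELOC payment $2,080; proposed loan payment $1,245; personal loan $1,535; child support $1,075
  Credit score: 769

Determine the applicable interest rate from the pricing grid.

5.575%

Credit score 769 ≥ 608; Total monthly debts = (2,080 + 1,245 + 1,535 + 1,075) = 5,935. DTI: 5,935 ÷ 14,850 = 40%, within the 43% cap
Loan-to-value = 120,700/167,000 = 72.3% — pass (85% max)
Credit 769 → row 740+; LTV 72.3% → column 67.01–73%. Grid cell → 5.575%.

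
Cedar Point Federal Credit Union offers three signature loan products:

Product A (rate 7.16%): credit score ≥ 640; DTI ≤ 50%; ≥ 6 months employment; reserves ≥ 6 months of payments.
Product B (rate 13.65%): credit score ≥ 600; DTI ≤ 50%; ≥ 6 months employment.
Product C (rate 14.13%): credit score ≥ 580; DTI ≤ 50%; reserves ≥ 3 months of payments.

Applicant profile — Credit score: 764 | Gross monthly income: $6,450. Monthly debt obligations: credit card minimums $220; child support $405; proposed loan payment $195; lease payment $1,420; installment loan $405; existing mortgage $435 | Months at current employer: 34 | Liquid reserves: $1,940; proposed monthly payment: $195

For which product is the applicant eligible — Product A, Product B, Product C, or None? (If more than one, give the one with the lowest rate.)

Product A

Total debts = (220 + 405 + 195 + 1,420 + 405 + 435) = 3,080; DTI = 3,080/6,450 = 47.8%.
Reserves = 1,940/195 = 9.9 months.
Product A: score 764 ≥ 640; DTI 47.8% ≤ 50%; employment 34 ≥ 6 mo; reserves 9.9 ≥ 6 mo → qualifies.
Product B: score 764 ≥ 600; DTI 47.8% ≤ 50%; employment 34 ≥ 6 mo → qualifies.
Product C: score 764 ≥ 580; DTI 47.8% ≤ 50%; reserves 9.9 ≥ 3 mo → qualifies.
Qualifying: Product A, Product B, Product C. Lowest rate is 7.16% → Product A.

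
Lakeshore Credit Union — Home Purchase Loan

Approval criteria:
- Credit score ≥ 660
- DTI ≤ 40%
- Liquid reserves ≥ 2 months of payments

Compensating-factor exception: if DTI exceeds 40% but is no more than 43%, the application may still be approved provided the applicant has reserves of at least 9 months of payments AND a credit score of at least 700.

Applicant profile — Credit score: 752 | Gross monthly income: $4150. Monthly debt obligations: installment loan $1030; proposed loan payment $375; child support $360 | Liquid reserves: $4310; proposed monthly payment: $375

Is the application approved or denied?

Credit score 752 ≥ 660 (meets base)
Total debts = (1,030 + 375 + 360) = 1,765. DTI: 1,765 ÷ 4,150 = 42.5%, over the 40% base limit.
Reserves: 4,310 ÷ 375 = 11.5 months (meets 2-month minimum)
42.5% falls in the override range (40%–43%), so the compensating-factor test applies.
Override check — reserves: 11.5 mo (ok); score: 752 (ok).
Both override conditions satisfied; DTI exception granted.

Approved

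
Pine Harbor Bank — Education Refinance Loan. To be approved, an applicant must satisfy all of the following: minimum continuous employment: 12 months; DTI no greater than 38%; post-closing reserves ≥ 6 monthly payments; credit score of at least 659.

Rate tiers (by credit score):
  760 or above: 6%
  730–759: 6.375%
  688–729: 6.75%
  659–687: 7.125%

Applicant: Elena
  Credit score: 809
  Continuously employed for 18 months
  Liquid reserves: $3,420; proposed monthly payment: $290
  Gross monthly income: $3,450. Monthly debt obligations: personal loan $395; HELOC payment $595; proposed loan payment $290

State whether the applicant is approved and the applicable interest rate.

Approved at 6%

Credit score 809 ≥ 659 (meets minimum)
Employment 18 ≥ 12 months
Total monthly debts = (395 + 595 + 290) = 1,280. Debt-to-income = 1,280/3,450 = 37.1% — meets 38% limit
Liquid reserves cover 3,420/290 = 11.8 months — ≥ 6 required
All requirements met. Score 809 falls in the 760 or above tier → 6%.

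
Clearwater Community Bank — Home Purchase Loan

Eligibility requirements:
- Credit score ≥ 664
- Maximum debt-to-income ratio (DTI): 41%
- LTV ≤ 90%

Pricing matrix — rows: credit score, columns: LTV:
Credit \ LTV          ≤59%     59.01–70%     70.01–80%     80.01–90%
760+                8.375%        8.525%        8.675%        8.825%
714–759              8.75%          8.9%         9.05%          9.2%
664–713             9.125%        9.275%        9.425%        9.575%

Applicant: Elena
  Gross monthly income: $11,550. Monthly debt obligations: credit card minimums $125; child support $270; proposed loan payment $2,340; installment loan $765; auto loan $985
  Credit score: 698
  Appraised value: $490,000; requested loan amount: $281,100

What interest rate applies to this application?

Credit score 698 ≥ 664; Total monthly debts = (125 + 270 + 2,340 + 765 + 985) = 4,485. DTI: 4,485 ÷ 11,550 = 38.8%, within the 41% cap
LTV = 281,100/490,000 = 57.4% ≤ 90%
Row: 698 falls in 664–713. Column: 57.4% falls in ≤59%. Rate = 9.125%.

9.125%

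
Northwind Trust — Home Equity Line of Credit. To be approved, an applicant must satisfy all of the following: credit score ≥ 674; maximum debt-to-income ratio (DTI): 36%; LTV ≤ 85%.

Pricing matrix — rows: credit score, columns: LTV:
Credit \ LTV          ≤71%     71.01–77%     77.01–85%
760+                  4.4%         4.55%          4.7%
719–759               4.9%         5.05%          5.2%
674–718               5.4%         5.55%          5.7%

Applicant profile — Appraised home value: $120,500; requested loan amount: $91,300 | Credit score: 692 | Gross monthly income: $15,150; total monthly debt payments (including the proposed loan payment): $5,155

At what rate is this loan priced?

5.55%

Credit score 692 ≥ 674; DTI = 5,155/15,150 = 34% ≤ 36%
Loan-to-value = 91,300/120,500 = 75.8% — pass (85% max)
Score 692 is in the 674–718 band; LTV 75.8% is in the 71.01–77% band → 5.55%.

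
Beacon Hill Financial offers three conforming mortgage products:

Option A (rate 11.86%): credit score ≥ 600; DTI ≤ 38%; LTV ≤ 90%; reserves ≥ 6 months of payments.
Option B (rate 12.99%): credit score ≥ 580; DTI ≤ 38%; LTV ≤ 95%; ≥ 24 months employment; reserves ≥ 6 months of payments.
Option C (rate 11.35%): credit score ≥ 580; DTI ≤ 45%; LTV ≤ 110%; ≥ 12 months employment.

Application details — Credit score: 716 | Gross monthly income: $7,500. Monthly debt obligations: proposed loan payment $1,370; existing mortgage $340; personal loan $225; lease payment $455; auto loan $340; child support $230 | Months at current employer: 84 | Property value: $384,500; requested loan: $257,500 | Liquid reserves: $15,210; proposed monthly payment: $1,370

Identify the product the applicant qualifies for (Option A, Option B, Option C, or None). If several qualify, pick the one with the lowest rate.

Option C

Total debts = (1,370 + 340 + 225 + 455 + 340 + 230) = 2,960; DTI = 2,960/7,500 = 39.5%.
LTV = 257,500/384,500 = 67%.
Reserves = 15,210/1,370 = 11.1 months.
Option A: score 716 ≥ 600; DTI 39.5% > 38%; LTV 67% ≤ 90%; reserves 11.1 ≥ 6 mo → does not qualify.
Option B: score 716 ≥ 580; DTI 39.5% > 38%; LTV 67% ≤ 95%; employment 84 ≥ 24 mo; reserves 11.1 ≥ 6 mo → does not qualify.
Option C: score 716 ≥ 580; DTI 39.5% ≤ 45%; LTV 67% ≤ 110%; employment 84 ≥ 12 mo → qualifies.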